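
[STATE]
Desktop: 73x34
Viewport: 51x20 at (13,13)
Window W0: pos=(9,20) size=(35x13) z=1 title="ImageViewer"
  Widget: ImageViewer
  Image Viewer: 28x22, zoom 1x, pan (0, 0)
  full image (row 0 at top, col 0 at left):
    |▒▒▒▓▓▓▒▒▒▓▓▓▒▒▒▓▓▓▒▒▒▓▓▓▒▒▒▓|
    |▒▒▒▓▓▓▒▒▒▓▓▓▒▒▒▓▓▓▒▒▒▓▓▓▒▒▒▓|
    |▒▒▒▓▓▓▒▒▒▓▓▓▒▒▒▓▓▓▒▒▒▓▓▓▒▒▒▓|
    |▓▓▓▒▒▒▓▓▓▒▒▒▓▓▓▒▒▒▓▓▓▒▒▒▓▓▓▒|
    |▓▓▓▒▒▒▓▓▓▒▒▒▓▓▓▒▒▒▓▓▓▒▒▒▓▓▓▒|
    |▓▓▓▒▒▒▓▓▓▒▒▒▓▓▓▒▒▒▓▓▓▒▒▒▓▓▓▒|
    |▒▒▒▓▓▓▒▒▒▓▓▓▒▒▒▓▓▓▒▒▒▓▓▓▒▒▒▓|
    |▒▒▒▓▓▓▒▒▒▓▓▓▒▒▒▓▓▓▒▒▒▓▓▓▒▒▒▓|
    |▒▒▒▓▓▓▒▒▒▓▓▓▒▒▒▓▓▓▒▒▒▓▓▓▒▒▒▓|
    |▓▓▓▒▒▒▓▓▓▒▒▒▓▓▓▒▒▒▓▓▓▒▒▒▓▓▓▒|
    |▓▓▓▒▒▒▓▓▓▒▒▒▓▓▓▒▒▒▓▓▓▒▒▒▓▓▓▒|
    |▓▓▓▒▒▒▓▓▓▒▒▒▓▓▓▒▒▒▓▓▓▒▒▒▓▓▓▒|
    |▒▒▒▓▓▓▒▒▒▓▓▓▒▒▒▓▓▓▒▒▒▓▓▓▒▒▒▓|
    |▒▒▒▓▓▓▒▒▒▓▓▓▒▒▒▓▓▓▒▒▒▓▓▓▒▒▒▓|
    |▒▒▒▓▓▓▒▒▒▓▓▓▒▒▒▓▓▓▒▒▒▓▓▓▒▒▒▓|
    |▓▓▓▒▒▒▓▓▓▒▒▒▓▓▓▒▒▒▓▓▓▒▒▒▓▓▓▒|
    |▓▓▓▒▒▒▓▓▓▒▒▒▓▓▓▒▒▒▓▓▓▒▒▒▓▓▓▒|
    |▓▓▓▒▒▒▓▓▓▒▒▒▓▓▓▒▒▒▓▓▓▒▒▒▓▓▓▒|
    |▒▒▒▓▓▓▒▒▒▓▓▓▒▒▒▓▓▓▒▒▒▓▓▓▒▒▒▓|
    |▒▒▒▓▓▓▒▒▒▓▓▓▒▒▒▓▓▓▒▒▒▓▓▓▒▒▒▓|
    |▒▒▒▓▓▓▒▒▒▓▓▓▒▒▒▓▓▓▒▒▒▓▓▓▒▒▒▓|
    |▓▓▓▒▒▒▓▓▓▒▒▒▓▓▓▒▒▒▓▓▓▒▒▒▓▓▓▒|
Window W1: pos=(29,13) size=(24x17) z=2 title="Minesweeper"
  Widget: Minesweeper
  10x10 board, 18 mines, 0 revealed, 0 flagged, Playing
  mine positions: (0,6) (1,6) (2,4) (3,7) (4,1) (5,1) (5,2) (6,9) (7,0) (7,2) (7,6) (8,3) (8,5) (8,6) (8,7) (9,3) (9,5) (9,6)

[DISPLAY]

                ┏━━━━━━━━━━━━━━━━━━━━━━┓           
                ┃ Minesweeper          ┃           
                ┠──────────────────────┨           
                ┃■■■■■■■■■■            ┃           
                ┃■■■■■■■■■■            ┃           
                ┃■■■■■■■■■■            ┃           
                ┃■■■■■■■■■■            ┃           
━━━━━━━━━━━━━━━━┃■■■■■■■■■■            ┃           
ageViewer       ┃■■■■■■■■■■            ┃           
────────────────┃■■■■■■■■■■            ┃           
▓▓▓▒▒▒▓▓▓▒▒▒▓▓▓▒┃■■■■■■■■■■            ┃           
▓▓▓▒▒▒▓▓▓▒▒▒▓▓▓▒┃■■■■■■■■■■            ┃           
▓▓▓▒▒▒▓▓▓▒▒▒▓▓▓▒┃■■■■■■■■■■            ┃           
▒▒▒▓▓▓▒▒▒▓▓▓▒▒▒▓┃                      ┃           
▒▒▒▓▓▓▒▒▒▓▓▓▒▒▒▓┃                      ┃           
▒▒▒▓▓▓▒▒▒▓▓▓▒▒▒▓┃                      ┃           
▓▓▓▒▒▒▓▓▓▒▒▒▓▓▓▒┗━━━━━━━━━━━━━━━━━━━━━━┛           
▓▓▓▒▒▒▓▓▓▒▒▒▓▓▓▒▒▒▓▓▓▒▒▒▓     ┃                    
▓▓▓▒▒▒▓▓▓▒▒▒▓▓▓▒▒▒▓▓▓▒▒▒▓     ┃                    
━━━━━━━━━━━━━━━━━━━━━━━━━━━━━━┛                    


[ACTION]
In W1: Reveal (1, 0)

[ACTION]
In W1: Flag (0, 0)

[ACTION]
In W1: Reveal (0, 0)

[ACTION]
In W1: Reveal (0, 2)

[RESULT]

                ┏━━━━━━━━━━━━━━━━━━━━━━┓           
                ┃ Minesweeper          ┃           
                ┠──────────────────────┨           
                ┃     2■■■■            ┃           
                ┃   113■■■■            ┃           
                ┃   1■■■■■■            ┃           
                ┃1111■■■■■■            ┃           
━━━━━━━━━━━━━━━━┃■■■■■■■■■■            ┃           
ageViewer       ┃■■■■■■■■■■            ┃           
────────────────┃■■■■■■■■■■            ┃           
▓▓▓▒▒▒▓▓▓▒▒▒▓▓▓▒┃■■■■■■■■■■            ┃           
▓▓▓▒▒▒▓▓▓▒▒▒▓▓▓▒┃■■■■■■■■■■            ┃           
▓▓▓▒▒▒▓▓▓▒▒▒▓▓▓▒┃■■■■■■■■■■            ┃           
▒▒▒▓▓▓▒▒▒▓▓▓▒▒▒▓┃                      ┃           
▒▒▒▓▓▓▒▒▒▓▓▓▒▒▒▓┃                      ┃           
▒▒▒▓▓▓▒▒▒▓▓▓▒▒▒▓┃                      ┃           
▓▓▓▒▒▒▓▓▓▒▒▒▓▓▓▒┗━━━━━━━━━━━━━━━━━━━━━━┛           
▓▓▓▒▒▒▓▓▓▒▒▒▓▓▓▒▒▒▓▓▓▒▒▒▓     ┃                    
▓▓▓▒▒▒▓▓▓▒▒▒▓▓▓▒▒▒▓▓▓▒▒▒▓     ┃                    
━━━━━━━━━━━━━━━━━━━━━━━━━━━━━━┛                    


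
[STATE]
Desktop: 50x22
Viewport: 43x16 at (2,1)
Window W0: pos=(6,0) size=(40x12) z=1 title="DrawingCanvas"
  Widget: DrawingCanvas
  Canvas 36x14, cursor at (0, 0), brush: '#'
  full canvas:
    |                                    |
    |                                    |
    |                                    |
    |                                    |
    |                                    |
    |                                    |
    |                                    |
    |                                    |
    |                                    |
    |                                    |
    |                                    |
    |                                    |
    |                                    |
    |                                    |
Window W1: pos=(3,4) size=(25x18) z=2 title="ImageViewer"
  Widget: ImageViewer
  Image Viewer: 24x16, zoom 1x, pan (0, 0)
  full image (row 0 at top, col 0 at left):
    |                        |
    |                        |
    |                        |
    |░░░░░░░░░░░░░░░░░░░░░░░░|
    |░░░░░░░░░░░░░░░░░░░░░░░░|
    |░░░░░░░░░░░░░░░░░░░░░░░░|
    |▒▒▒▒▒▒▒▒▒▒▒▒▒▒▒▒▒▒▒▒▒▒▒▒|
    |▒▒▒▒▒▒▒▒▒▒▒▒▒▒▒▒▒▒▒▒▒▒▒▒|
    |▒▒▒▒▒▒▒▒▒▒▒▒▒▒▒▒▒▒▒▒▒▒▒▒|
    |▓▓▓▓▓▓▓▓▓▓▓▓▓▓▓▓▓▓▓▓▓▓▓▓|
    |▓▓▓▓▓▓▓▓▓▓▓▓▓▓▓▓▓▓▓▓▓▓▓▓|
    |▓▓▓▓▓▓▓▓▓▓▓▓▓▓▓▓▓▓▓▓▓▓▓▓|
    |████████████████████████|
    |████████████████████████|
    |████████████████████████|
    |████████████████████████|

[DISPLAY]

    ┃ DrawingCanvas                        
    ┠──────────────────────────────────────
    ┃+                                     
 ┏━━━━━━━━━━━━━━━━━━━━━━━┓                 
 ┃ ImageViewer           ┃                 
 ┠───────────────────────┨                 
 ┃                       ┃                 
 ┃                       ┃                 
 ┃                       ┃                 
 ┃░░░░░░░░░░░░░░░░░░░░░░░┃                 
 ┃░░░░░░░░░░░░░░░░░░░░░░░┃━━━━━━━━━━━━━━━━━
 ┃░░░░░░░░░░░░░░░░░░░░░░░┃                 
 ┃▒▒▒▒▒▒▒▒▒▒▒▒▒▒▒▒▒▒▒▒▒▒▒┃                 
 ┃▒▒▒▒▒▒▒▒▒▒▒▒▒▒▒▒▒▒▒▒▒▒▒┃                 
 ┃▒▒▒▒▒▒▒▒▒▒▒▒▒▒▒▒▒▒▒▒▒▒▒┃                 
 ┃▓▓▓▓▓▓▓▓▓▓▓▓▓▓▓▓▓▓▓▓▓▓▓┃                 


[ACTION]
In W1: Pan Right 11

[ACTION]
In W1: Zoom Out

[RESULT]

    ┃ DrawingCanvas                        
    ┠──────────────────────────────────────
    ┃+                                     
 ┏━━━━━━━━━━━━━━━━━━━━━━━┓                 
 ┃ ImageViewer           ┃                 
 ┠───────────────────────┨                 
 ┃                       ┃                 
 ┃                       ┃                 
 ┃                       ┃                 
 ┃░░░░░░░░░░░░░          ┃                 
 ┃░░░░░░░░░░░░░          ┃━━━━━━━━━━━━━━━━━
 ┃░░░░░░░░░░░░░          ┃                 
 ┃▒▒▒▒▒▒▒▒▒▒▒▒▒          ┃                 
 ┃▒▒▒▒▒▒▒▒▒▒▒▒▒          ┃                 
 ┃▒▒▒▒▒▒▒▒▒▒▒▒▒          ┃                 
 ┃▓▓▓▓▓▓▓▓▓▓▓▓▓          ┃                 


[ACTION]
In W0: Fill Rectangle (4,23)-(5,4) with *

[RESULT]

    ┃ DrawingCanvas                        
    ┠──────────────────────────────────────
    ┃+                                     
 ┏━━━━━━━━━━━━━━━━━━━━━━━┓                 
 ┃ ImageViewer           ┃                 
 ┠───────────────────────┨                 
 ┃                       ┃***              
 ┃                       ┃***              
 ┃                       ┃                 
 ┃░░░░░░░░░░░░░          ┃                 
 ┃░░░░░░░░░░░░░          ┃━━━━━━━━━━━━━━━━━
 ┃░░░░░░░░░░░░░          ┃                 
 ┃▒▒▒▒▒▒▒▒▒▒▒▒▒          ┃                 
 ┃▒▒▒▒▒▒▒▒▒▒▒▒▒          ┃                 
 ┃▒▒▒▒▒▒▒▒▒▒▒▒▒          ┃                 
 ┃▓▓▓▓▓▓▓▓▓▓▓▓▓          ┃                 


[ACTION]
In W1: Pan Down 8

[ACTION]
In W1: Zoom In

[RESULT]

    ┃ DrawingCanvas                        
    ┠──────────────────────────────────────
    ┃+                                     
 ┏━━━━━━━━━━━━━━━━━━━━━━━┓                 
 ┃ ImageViewer           ┃                 
 ┠───────────────────────┨                 
 ┃░░░░░░░░░░░░░░░░░░░░░░░┃***              
 ┃░░░░░░░░░░░░░░░░░░░░░░░┃***              
 ┃░░░░░░░░░░░░░░░░░░░░░░░┃                 
 ┃░░░░░░░░░░░░░░░░░░░░░░░┃                 
 ┃▒▒▒▒▒▒▒▒▒▒▒▒▒▒▒▒▒▒▒▒▒▒▒┃━━━━━━━━━━━━━━━━━
 ┃▒▒▒▒▒▒▒▒▒▒▒▒▒▒▒▒▒▒▒▒▒▒▒┃                 
 ┃▒▒▒▒▒▒▒▒▒▒▒▒▒▒▒▒▒▒▒▒▒▒▒┃                 
 ┃▒▒▒▒▒▒▒▒▒▒▒▒▒▒▒▒▒▒▒▒▒▒▒┃                 
 ┃▒▒▒▒▒▒▒▒▒▒▒▒▒▒▒▒▒▒▒▒▒▒▒┃                 
 ┃▒▒▒▒▒▒▒▒▒▒▒▒▒▒▒▒▒▒▒▒▒▒▒┃                 


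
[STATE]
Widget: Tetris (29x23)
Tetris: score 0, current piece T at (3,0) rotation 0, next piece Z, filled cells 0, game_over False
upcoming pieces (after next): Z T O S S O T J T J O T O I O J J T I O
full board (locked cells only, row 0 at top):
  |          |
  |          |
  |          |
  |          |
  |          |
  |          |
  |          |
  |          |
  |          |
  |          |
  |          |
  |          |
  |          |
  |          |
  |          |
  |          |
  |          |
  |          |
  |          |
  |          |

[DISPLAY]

    ▒     │Next:             
   ▒▒▒    │▓▓                
          │ ▓▓               
          │                  
          │                  
          │                  
          │Score:            
          │0                 
          │                  
          │                  
          │                  
          │                  
          │                  
          │                  
          │                  
          │                  
          │                  
          │                  
          │                  
          │                  
          │                  
          │                  
          │                  


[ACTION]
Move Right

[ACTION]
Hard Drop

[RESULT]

   ▓▓     │Next:             
    ▓▓    │▓▓                
          │ ▓▓               
          │                  
          │                  
          │                  
          │Score:            
          │0                 
          │                  
          │                  
          │                  
          │                  
          │                  
          │                  
          │                  
          │                  
          │                  
          │                  
     ▒    │                  
    ▒▒▒   │                  
          │                  
          │                  
          │                  


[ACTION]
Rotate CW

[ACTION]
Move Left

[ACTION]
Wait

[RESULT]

          │Next:             
   ▓      │▓▓                
  ▓▓      │ ▓▓               
  ▓       │                  
          │                  
          │                  
          │Score:            
          │0                 
          │                  
          │                  
          │                  
          │                  
          │                  
          │                  
          │                  
          │                  
          │                  
          │                  
     ▒    │                  
    ▒▒▒   │                  
          │                  
          │                  
          │                  


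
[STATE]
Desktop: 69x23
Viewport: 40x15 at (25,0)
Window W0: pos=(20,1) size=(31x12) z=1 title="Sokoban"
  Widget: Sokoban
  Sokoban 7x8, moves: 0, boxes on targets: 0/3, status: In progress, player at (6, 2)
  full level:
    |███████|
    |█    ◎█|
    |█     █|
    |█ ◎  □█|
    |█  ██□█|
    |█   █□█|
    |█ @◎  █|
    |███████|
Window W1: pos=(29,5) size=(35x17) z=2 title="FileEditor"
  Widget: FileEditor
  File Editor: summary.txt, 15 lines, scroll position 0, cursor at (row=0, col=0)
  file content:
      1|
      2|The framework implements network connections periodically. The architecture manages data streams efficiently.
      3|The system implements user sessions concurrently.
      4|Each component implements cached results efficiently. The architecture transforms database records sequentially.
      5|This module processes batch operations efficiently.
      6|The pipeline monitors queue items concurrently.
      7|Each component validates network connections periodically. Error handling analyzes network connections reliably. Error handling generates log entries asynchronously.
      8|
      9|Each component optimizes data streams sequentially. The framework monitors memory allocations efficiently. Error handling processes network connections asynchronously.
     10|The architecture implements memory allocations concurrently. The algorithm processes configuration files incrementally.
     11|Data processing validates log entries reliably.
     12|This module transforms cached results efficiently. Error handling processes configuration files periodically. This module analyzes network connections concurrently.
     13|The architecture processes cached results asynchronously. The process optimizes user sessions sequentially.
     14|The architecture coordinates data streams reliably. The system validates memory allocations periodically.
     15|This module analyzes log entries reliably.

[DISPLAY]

                                        
━━━━━━━━━━━━━━━━━━━━━━━━━┓              
oban                     ┃              
─────────────────────────┨              
███                      ┃              
 ◎█ ┏━━━━━━━━━━━━━━━━━━━━━━━━━━━━━━━━━┓ 
  █ ┃ FileEditor                      ┃ 
 □█ ┠─────────────────────────────────┨ 
█□█ ┃█                               ▲┃ 
█□█ ┃The framework implements network█┃ 
  █ ┃The system implements user sessi░┃ 
███ ┃Each component implements cached░┃ 
━━━━┃This module processes batch oper░┃ 
    ┃The pipeline monitors queue item░┃ 
    ┃Each component validates network░┃ 


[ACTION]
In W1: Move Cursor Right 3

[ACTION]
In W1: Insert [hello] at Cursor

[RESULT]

                                        
━━━━━━━━━━━━━━━━━━━━━━━━━┓              
oban                     ┃              
─────────────────────────┨              
███                      ┃              
 ◎█ ┏━━━━━━━━━━━━━━━━━━━━━━━━━━━━━━━━━┓ 
  █ ┃ FileEditor                      ┃ 
 □█ ┠─────────────────────────────────┨ 
█□█ ┃hello█                          ▲┃ 
█□█ ┃The framework implements network█┃ 
  █ ┃The system implements user sessi░┃ 
███ ┃Each component implements cached░┃ 
━━━━┃This module processes batch oper░┃ 
    ┃The pipeline monitors queue item░┃ 
    ┃Each component validates network░┃ 


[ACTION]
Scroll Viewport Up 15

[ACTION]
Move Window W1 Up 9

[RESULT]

    ┏━━━━━━━━━━━━━━━━━━━━━━━━━━━━━━━━━┓ 
━━━━┃ FileEditor                      ┃ 
oban┠─────────────────────────────────┨ 
────┃hello█                          ▲┃ 
███ ┃The framework implements network█┃ 
 ◎█ ┃The system implements user sessi░┃ 
  █ ┃Each component implements cached░┃ 
 □█ ┃This module processes batch oper░┃ 
█□█ ┃The pipeline monitors queue item░┃ 
█□█ ┃Each component validates network░┃ 
  █ ┃                                ░┃ 
███ ┃Each component optimizes data st░┃ 
━━━━┃The architecture implements memo░┃ 
    ┃Data processing validates log en░┃ 
    ┃This module transforms cached re░┃ 


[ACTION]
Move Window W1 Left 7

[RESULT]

━━━━━━━━━━━━━━━━━━━━━━━━━━━━━━━┓        
ileEditor                      ┃        
───────────────────────────────┨        
llo█                          ▲┃        
e framework implements network█┃        
e system implements user sessi░┃        
ch component implements cached░┃        
is module processes batch oper░┃        
e pipeline monitors queue item░┃        
ch component validates network░┃        
                              ░┃        
ch component optimizes data st░┃        
e architecture implements memo░┃        
ta processing validates log en░┃        
is module transforms cached re░┃        


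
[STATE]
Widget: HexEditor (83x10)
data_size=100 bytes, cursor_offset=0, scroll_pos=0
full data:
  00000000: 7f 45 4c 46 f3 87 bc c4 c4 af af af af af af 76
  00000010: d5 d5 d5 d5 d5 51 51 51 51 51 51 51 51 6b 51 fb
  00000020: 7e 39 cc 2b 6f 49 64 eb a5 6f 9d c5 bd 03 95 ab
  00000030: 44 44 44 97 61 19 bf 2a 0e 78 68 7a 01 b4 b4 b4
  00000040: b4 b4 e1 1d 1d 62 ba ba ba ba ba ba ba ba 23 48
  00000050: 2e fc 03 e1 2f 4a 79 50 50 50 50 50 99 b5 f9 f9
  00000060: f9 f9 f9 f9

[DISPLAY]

00000000  7F 45 4c 46 f3 87 bc c4  c4 af af af af af af 76  |.ELF...........v|     
00000010  d5 d5 d5 d5 d5 51 51 51  51 51 51 51 51 6b 51 fb  |.....QQQQQQQQkQ.|     
00000020  7e 39 cc 2b 6f 49 64 eb  a5 6f 9d c5 bd 03 95 ab  |~9.+oId..o......|     
00000030  44 44 44 97 61 19 bf 2a  0e 78 68 7a 01 b4 b4 b4  |DDD.a..*.xhz....|     
00000040  b4 b4 e1 1d 1d 62 ba ba  ba ba ba ba ba ba 23 48  |.....b........#H|     
00000050  2e fc 03 e1 2f 4a 79 50  50 50 50 50 99 b5 f9 f9  |..../JyPPPPP....|     
00000060  f9 f9 f9 f9                                       |....            |     
                                                                                   
                                                                                   
                                                                                   


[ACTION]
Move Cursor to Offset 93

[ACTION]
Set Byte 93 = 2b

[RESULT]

00000000  7f 45 4c 46 f3 87 bc c4  c4 af af af af af af 76  |.ELF...........v|     
00000010  d5 d5 d5 d5 d5 51 51 51  51 51 51 51 51 6b 51 fb  |.....QQQQQQQQkQ.|     
00000020  7e 39 cc 2b 6f 49 64 eb  a5 6f 9d c5 bd 03 95 ab  |~9.+oId..o......|     
00000030  44 44 44 97 61 19 bf 2a  0e 78 68 7a 01 b4 b4 b4  |DDD.a..*.xhz....|     
00000040  b4 b4 e1 1d 1d 62 ba ba  ba ba ba ba ba ba 23 48  |.....b........#H|     
00000050  2e fc 03 e1 2f 4a 79 50  50 50 50 50 99 2B f9 f9  |..../JyPPPPP.+..|     
00000060  f9 f9 f9 f9                                       |....            |     
                                                                                   
                                                                                   
                                                                                   


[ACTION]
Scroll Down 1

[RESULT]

00000010  d5 d5 d5 d5 d5 51 51 51  51 51 51 51 51 6b 51 fb  |.....QQQQQQQQkQ.|     
00000020  7e 39 cc 2b 6f 49 64 eb  a5 6f 9d c5 bd 03 95 ab  |~9.+oId..o......|     
00000030  44 44 44 97 61 19 bf 2a  0e 78 68 7a 01 b4 b4 b4  |DDD.a..*.xhz....|     
00000040  b4 b4 e1 1d 1d 62 ba ba  ba ba ba ba ba ba 23 48  |.....b........#H|     
00000050  2e fc 03 e1 2f 4a 79 50  50 50 50 50 99 2B f9 f9  |..../JyPPPPP.+..|     
00000060  f9 f9 f9 f9                                       |....            |     
                                                                                   
                                                                                   
                                                                                   
                                                                                   


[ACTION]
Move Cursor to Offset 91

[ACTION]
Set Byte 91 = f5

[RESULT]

00000010  d5 d5 d5 d5 d5 51 51 51  51 51 51 51 51 6b 51 fb  |.....QQQQQQQQkQ.|     
00000020  7e 39 cc 2b 6f 49 64 eb  a5 6f 9d c5 bd 03 95 ab  |~9.+oId..o......|     
00000030  44 44 44 97 61 19 bf 2a  0e 78 68 7a 01 b4 b4 b4  |DDD.a..*.xhz....|     
00000040  b4 b4 e1 1d 1d 62 ba ba  ba ba ba ba ba ba 23 48  |.....b........#H|     
00000050  2e fc 03 e1 2f 4a 79 50  50 50 50 F5 99 2b f9 f9  |..../JyPPPP..+..|     
00000060  f9 f9 f9 f9                                       |....            |     
                                                                                   
                                                                                   
                                                                                   
                                                                                   


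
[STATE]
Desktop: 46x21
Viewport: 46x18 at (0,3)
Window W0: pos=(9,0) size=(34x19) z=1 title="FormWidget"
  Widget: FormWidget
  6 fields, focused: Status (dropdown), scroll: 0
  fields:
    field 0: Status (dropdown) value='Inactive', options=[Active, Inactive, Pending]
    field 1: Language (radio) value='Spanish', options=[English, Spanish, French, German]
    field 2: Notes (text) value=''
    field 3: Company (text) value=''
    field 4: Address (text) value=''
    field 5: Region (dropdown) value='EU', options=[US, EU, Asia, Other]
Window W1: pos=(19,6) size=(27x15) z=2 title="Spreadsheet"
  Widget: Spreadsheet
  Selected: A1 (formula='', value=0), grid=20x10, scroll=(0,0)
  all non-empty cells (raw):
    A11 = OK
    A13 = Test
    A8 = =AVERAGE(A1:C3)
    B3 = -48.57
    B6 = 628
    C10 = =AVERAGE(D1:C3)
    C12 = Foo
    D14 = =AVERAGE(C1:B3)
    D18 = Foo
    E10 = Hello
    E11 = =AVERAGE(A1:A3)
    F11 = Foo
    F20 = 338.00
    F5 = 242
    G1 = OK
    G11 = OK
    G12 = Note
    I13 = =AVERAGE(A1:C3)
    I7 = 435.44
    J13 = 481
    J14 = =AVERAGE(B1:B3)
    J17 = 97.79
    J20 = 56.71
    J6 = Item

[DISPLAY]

         ┃> Status:     [Inactive       ▼]┃   
         ┃  Language:   ( ) English  (●) S┃   
         ┃  Notes:      [                ]┃   
         ┃  Company┏━━━━━━━━━━━━━━━━━━━━━━━━━┓
         ┃  Address┃ Spreadsheet             ┃
         ┃  Region:┠─────────────────────────┨
         ┃         ┃A1:                      ┃
         ┃         ┃       A       B       C ┃
         ┃         ┃-------------------------┃
         ┃         ┃  1      [0]       0     ┃
         ┃         ┃  2        0       0     ┃
         ┃         ┃  3        0  -48.57     ┃
         ┃         ┃  4        0       0     ┃
         ┃         ┃  5        0       0     ┃
         ┃         ┃  6        0     628     ┃
         ┗━━━━━━━━━┃  7        0       0     ┃
                   ┃  8    -5.40       0     ┃
                   ┗━━━━━━━━━━━━━━━━━━━━━━━━━┛


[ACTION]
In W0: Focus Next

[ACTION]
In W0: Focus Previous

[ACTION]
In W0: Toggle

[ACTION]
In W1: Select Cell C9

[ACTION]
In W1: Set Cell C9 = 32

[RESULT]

         ┃> Status:     [Inactive       ▼]┃   
         ┃  Language:   ( ) English  (●) S┃   
         ┃  Notes:      [                ]┃   
         ┃  Company┏━━━━━━━━━━━━━━━━━━━━━━━━━┓
         ┃  Address┃ Spreadsheet             ┃
         ┃  Region:┠─────────────────────────┨
         ┃         ┃C9: 32                   ┃
         ┃         ┃       A       B       C ┃
         ┃         ┃-------------------------┃
         ┃         ┃  1        0       0     ┃
         ┃         ┃  2        0       0     ┃
         ┃         ┃  3        0  -48.57     ┃
         ┃         ┃  4        0       0     ┃
         ┃         ┃  5        0       0     ┃
         ┃         ┃  6        0     628     ┃
         ┗━━━━━━━━━┃  7        0       0     ┃
                   ┃  8    -5.40       0     ┃
                   ┗━━━━━━━━━━━━━━━━━━━━━━━━━┛


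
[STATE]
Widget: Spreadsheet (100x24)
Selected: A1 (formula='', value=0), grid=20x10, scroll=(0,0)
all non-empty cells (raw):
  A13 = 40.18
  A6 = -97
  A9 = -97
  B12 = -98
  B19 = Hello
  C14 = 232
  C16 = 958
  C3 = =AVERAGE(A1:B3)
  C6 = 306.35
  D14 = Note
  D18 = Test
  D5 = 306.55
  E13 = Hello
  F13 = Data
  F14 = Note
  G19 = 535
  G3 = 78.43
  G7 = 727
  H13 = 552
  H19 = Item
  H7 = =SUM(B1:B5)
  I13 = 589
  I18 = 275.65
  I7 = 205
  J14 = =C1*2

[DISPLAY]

A1:                                                                                                 
       A       B       C       D       E       F       G       H       I       J                    
----------------------------------------------------------------------------------------------------
  1      [0]       0       0       0       0       0       0       0       0       0                
  2        0       0       0       0       0       0       0       0       0       0                
  3        0       0       0       0       0       0   78.43       0       0       0                
  4        0       0       0       0       0       0       0       0       0       0                
  5        0       0       0  306.55       0       0       0       0       0       0                
  6      -97       0  306.35       0       0       0       0       0       0       0                
  7        0       0       0       0       0       0     727       0     205       0                
  8        0       0       0       0       0       0       0       0       0       0                
  9      -97       0       0       0       0       0       0       0       0       0                
 10        0       0       0       0       0       0       0       0       0       0                
 11        0       0       0       0       0       0       0       0       0       0                
 12        0     -98       0       0       0       0       0       0       0       0                
 13    40.18       0       0       0Hello   Data           0     552     589       0                
 14        0       0     232Note           0Note           0       0       0       0                
 15        0       0       0       0       0       0       0       0       0       0                
 16        0       0     958       0       0       0       0       0       0       0                
 17        0       0       0       0       0       0       0       0       0       0                
 18        0       0       0Test           0       0       0       0  275.65       0                
 19        0Hello          0       0       0       0     535Item           0       0                
 20        0       0       0       0       0       0       0       0       0       0                
                                                                                                    


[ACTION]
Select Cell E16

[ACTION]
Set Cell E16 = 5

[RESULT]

E16: 5                                                                                              
       A       B       C       D       E       F       G       H       I       J                    
----------------------------------------------------------------------------------------------------
  1        0       0       0       0       0       0       0       0       0       0                
  2        0       0       0       0       0       0       0       0       0       0                
  3        0       0       0       0       0       0   78.43       0       0       0                
  4        0       0       0       0       0       0       0       0       0       0                
  5        0       0       0  306.55       0       0       0       0       0       0                
  6      -97       0  306.35       0       0       0       0       0       0       0                
  7        0       0       0       0       0       0     727       0     205       0                
  8        0       0       0       0       0       0       0       0       0       0                
  9      -97       0       0       0       0       0       0       0       0       0                
 10        0       0       0       0       0       0       0       0       0       0                
 11        0       0       0       0       0       0       0       0       0       0                
 12        0     -98       0       0       0       0       0       0       0       0                
 13    40.18       0       0       0Hello   Data           0     552     589       0                
 14        0       0     232Note           0Note           0       0       0       0                
 15        0       0       0       0       0       0       0       0       0       0                
 16        0       0     958       0     [5]       0       0       0       0       0                
 17        0       0       0       0       0       0       0       0       0       0                
 18        0       0       0Test           0       0       0       0  275.65       0                
 19        0Hello          0       0       0       0     535Item           0       0                
 20        0       0       0       0       0       0       0       0       0       0                
                                                                                                    


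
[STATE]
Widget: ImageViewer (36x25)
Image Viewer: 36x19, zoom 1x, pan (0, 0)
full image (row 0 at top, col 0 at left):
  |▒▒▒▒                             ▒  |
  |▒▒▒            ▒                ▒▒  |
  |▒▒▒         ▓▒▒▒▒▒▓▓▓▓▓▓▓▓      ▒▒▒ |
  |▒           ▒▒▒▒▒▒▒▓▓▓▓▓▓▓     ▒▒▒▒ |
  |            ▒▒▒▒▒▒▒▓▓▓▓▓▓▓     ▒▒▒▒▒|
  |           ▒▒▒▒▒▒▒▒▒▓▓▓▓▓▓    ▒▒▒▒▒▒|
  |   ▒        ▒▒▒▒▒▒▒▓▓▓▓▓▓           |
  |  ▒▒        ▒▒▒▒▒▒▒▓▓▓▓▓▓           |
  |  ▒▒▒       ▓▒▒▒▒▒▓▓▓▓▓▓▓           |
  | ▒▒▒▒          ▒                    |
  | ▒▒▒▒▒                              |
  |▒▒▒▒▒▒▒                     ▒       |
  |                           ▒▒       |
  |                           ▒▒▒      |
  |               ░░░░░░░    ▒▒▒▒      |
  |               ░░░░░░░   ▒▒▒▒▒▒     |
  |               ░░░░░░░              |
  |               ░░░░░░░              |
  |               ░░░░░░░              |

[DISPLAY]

▒▒▒▒                             ▒  
▒▒▒            ▒                ▒▒  
▒▒▒         ▓▒▒▒▒▒▓▓▓▓▓▓▓▓      ▒▒▒ 
▒           ▒▒▒▒▒▒▒▓▓▓▓▓▓▓     ▒▒▒▒ 
            ▒▒▒▒▒▒▒▓▓▓▓▓▓▓     ▒▒▒▒▒
           ▒▒▒▒▒▒▒▒▒▓▓▓▓▓▓    ▒▒▒▒▒▒
   ▒        ▒▒▒▒▒▒▒▓▓▓▓▓▓           
  ▒▒        ▒▒▒▒▒▒▒▓▓▓▓▓▓           
  ▒▒▒       ▓▒▒▒▒▒▓▓▓▓▓▓▓           
 ▒▒▒▒          ▒                    
 ▒▒▒▒▒                              
▒▒▒▒▒▒▒                     ▒       
                           ▒▒       
                           ▒▒▒      
               ░░░░░░░    ▒▒▒▒      
               ░░░░░░░   ▒▒▒▒▒▒     
               ░░░░░░░              
               ░░░░░░░              
               ░░░░░░░              
                                    
                                    
                                    
                                    
                                    
                                    


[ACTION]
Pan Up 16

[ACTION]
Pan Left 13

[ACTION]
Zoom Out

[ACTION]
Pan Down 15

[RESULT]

               ░░░░░░░   ▒▒▒▒▒▒     
               ░░░░░░░              
               ░░░░░░░              
               ░░░░░░░              
                                    
                                    
                                    
                                    
                                    
                                    
                                    
                                    
                                    
                                    
                                    
                                    
                                    
                                    
                                    
                                    
                                    
                                    
                                    
                                    
                                    


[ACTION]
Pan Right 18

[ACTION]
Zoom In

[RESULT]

      ▒▒▒▒▒▒▒▒▒▒▒▒▒▒▓▓▓▓▓▓▓▓▓▓▓▓    
      ▓▓▒▒▒▒▒▒▒▒▒▒▓▓▓▓▓▓▓▓▓▓▓▓▓▓    
      ▓▓▒▒▒▒▒▒▒▒▒▒▓▓▓▓▓▓▓▓▓▓▓▓▓▓    
            ▒▒                      
            ▒▒                      
                                    
                                    
                                    
                                    
                                    
                                    
                                    
                                    
            ░░░░░░░░░░░░░░        ▒▒
            ░░░░░░░░░░░░░░        ▒▒
            ░░░░░░░░░░░░░░      ▒▒▒▒
            ░░░░░░░░░░░░░░      ▒▒▒▒
            ░░░░░░░░░░░░░░          
            ░░░░░░░░░░░░░░          
            ░░░░░░░░░░░░░░          
            ░░░░░░░░░░░░░░          
            ░░░░░░░░░░░░░░          
            ░░░░░░░░░░░░░░          
                                    
                                    


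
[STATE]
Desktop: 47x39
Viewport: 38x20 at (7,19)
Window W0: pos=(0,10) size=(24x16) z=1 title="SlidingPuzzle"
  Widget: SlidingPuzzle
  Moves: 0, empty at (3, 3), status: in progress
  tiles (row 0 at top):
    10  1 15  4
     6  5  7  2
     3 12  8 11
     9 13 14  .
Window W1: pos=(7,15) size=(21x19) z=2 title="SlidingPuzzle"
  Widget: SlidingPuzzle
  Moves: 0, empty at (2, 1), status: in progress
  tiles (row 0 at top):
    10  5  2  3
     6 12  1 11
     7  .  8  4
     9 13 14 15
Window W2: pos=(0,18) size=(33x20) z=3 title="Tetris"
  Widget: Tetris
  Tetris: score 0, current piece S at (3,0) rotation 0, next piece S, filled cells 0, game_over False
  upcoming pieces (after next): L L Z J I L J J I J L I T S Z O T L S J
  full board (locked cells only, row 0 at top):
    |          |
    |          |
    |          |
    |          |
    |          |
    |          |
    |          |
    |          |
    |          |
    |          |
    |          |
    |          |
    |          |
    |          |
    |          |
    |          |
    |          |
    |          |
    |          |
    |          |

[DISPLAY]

s                        ┃            
─────────────────────────┨            
    │Next:               ┃            
    │ ░░                 ┃            
    │░░                  ┃            
    │                    ┃            
    │                    ┃            
    │                    ┃            
    │Score:              ┃            
    │0                   ┃            
    │                    ┃            
    │                    ┃            
    │                    ┃            
    │                    ┃            
    │                    ┃            
    │                    ┃            
    │                    ┃            
    │                    ┃            
━━━━━━━━━━━━━━━━━━━━━━━━━┛            
                                      


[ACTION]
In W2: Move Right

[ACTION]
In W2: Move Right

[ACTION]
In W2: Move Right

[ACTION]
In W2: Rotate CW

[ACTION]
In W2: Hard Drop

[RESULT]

s                        ┃            
─────────────────────────┨            
    │Next:               ┃            
    │  ▒                 ┃            
    │▒▒▒                 ┃            
    │                    ┃            
    │                    ┃            
    │                    ┃            
    │Score:              ┃            
    │0                   ┃            
    │                    ┃            
    │                    ┃            
    │                    ┃            
    │                    ┃            
    │                    ┃            
░   │                    ┃            
░░  │                    ┃            
 ░  │                    ┃            
━━━━━━━━━━━━━━━━━━━━━━━━━┛            
                                      
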